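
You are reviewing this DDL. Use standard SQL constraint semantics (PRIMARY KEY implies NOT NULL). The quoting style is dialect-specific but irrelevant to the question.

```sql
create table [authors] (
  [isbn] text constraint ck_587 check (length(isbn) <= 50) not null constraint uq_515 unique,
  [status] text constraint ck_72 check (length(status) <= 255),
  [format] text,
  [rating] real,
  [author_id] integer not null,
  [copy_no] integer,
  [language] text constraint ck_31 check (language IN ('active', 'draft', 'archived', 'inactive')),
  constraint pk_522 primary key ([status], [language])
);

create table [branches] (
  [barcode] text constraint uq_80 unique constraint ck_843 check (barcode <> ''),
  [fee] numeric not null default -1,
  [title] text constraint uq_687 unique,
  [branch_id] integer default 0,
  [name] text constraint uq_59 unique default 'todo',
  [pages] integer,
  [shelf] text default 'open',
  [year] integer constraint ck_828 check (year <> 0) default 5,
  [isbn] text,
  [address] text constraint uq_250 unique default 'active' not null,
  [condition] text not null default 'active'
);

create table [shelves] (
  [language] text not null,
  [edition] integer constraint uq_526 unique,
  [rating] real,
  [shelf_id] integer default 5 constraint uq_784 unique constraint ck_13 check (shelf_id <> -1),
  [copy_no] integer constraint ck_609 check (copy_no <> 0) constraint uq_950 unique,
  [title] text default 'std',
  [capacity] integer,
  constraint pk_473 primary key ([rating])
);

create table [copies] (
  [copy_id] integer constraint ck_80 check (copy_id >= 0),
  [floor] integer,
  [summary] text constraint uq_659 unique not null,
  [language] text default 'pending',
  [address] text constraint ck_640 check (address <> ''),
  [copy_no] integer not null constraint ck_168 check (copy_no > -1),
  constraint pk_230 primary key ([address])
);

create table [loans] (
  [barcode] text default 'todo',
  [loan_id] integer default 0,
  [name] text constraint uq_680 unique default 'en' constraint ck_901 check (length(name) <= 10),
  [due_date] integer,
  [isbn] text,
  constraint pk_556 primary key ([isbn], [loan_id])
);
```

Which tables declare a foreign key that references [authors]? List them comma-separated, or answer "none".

No REFERENCES clause anywhere in the schema names authors.

none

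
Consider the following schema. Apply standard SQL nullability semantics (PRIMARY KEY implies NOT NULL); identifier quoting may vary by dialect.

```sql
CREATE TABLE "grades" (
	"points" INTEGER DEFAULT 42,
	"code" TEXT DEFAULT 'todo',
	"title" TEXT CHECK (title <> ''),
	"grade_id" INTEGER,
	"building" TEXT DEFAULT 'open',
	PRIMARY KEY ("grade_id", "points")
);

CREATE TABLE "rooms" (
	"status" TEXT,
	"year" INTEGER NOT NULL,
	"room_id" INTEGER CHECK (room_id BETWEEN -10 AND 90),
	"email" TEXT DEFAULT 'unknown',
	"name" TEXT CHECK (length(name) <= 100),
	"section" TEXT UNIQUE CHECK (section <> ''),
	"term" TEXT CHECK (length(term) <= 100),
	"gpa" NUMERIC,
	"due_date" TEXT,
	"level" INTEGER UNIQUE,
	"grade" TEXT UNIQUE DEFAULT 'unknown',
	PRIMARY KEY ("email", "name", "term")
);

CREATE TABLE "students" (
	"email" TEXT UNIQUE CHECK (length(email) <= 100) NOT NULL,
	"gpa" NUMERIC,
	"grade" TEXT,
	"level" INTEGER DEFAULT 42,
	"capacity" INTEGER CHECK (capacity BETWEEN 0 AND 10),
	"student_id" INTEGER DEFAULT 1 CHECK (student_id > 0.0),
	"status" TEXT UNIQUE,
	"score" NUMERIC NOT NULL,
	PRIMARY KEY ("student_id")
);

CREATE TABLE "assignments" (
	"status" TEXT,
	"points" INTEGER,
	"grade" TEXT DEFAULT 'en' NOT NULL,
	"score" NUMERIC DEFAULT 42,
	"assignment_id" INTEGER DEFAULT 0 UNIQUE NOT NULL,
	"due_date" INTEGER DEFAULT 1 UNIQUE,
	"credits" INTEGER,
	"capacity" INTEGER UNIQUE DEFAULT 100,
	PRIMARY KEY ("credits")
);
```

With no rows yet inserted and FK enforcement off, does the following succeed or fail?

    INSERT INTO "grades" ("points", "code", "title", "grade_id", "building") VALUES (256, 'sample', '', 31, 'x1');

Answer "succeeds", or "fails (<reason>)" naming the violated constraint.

The value '' for title violates CHECK (title <> '').

fails (CHECK on title)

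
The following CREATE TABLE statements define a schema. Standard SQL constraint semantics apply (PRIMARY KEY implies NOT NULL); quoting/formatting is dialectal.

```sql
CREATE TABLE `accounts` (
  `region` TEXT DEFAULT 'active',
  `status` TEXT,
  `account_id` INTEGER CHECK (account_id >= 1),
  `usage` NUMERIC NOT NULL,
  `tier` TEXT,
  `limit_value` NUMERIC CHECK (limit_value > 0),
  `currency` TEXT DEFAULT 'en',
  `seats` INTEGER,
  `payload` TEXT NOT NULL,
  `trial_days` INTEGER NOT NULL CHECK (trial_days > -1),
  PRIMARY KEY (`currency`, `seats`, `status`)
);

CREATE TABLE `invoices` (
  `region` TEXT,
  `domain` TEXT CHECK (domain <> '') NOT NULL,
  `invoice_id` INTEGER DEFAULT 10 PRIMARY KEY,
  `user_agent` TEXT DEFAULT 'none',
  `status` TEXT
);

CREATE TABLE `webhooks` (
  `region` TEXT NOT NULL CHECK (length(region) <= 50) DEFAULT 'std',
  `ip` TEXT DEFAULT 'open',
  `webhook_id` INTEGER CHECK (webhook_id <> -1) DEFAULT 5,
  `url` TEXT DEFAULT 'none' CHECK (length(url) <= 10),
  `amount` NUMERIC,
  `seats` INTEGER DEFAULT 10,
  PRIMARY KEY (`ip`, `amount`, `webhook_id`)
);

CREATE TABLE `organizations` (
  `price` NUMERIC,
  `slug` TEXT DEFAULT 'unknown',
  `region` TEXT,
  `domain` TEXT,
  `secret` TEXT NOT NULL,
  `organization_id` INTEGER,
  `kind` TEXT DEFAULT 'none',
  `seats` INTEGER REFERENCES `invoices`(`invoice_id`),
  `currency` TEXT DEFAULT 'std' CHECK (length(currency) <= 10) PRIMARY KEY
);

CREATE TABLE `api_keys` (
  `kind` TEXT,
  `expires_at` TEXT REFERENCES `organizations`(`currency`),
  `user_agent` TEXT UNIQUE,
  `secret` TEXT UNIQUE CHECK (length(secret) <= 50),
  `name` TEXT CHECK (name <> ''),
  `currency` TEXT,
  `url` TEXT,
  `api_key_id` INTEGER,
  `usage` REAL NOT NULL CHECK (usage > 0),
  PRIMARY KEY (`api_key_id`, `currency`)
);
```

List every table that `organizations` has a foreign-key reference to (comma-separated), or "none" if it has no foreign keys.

invoices

- seats REFERENCES invoices(invoice_id).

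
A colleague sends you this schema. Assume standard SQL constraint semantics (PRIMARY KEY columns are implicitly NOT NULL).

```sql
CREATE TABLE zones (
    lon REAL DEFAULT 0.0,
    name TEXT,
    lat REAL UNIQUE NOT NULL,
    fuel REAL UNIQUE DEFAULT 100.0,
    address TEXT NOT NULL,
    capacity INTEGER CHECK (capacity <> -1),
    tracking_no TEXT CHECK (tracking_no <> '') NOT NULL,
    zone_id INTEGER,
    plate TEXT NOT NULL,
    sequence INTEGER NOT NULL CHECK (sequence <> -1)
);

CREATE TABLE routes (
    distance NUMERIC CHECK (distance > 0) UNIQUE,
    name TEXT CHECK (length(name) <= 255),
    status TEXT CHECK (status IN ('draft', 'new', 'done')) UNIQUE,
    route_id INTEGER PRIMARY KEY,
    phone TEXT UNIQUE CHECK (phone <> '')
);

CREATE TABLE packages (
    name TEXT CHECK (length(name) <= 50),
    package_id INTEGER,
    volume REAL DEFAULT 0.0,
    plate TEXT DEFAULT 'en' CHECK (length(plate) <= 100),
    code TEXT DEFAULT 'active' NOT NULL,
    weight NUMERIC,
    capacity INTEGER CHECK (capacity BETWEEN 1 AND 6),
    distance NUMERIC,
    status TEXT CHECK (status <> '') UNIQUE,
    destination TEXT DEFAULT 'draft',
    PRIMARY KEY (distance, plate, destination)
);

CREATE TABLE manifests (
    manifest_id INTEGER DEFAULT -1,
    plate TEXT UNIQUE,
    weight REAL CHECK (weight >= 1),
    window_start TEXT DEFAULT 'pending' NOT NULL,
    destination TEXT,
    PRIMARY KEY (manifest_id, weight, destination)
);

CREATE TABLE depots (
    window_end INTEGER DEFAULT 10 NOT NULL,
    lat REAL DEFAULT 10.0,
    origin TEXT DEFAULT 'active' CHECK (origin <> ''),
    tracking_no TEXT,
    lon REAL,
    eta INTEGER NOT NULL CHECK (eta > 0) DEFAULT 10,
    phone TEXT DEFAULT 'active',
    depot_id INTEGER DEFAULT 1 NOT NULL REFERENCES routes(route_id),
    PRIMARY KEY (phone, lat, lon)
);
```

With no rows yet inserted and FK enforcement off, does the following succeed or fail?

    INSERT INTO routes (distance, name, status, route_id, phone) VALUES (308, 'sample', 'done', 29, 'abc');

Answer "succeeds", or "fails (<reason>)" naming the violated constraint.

succeeds

NOT NULL columns: route_id is supplied.
CHECK constraints: 308 satisfies (distance > 0); 'sample' satisfies (length(name) <= 255); 'done' satisfies (status IN ('draft', 'new', 'done')); 'abc' satisfies (phone <> '').
No constraint is violated.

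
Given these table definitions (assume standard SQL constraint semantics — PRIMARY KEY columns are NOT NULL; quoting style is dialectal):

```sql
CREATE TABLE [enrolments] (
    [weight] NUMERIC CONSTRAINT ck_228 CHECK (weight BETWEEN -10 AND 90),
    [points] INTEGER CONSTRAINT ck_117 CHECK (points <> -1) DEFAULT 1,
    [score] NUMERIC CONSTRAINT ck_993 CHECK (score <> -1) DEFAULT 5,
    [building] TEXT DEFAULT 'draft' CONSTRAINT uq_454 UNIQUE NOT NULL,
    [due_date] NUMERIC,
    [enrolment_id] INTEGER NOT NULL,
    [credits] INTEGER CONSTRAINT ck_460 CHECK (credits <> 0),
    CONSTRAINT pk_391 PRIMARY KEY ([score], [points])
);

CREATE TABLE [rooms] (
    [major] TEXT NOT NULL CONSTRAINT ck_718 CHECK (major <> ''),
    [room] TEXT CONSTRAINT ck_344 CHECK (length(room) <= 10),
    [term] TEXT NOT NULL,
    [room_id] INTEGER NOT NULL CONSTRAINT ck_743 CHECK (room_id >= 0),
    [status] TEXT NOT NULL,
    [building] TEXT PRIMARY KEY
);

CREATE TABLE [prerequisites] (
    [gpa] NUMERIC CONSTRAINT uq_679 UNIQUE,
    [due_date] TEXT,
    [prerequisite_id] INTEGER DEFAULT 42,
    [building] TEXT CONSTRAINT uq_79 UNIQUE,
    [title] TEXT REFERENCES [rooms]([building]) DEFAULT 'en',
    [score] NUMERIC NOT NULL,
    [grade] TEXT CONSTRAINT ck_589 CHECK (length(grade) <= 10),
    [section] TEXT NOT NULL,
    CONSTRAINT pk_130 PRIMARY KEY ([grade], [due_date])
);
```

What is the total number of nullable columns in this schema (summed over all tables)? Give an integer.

8

enrolments: 3 nullable (weight, due_date, credits — PK (score, points) and explicit NOT NULL columns excluded).
rooms: 1 nullable (room — PK (building) and explicit NOT NULL columns excluded).
prerequisites: 4 nullable (gpa, prerequisite_id, building, title — PK (grade, due_date) and explicit NOT NULL columns excluded).
Total: 3 + 1 + 4 = 8.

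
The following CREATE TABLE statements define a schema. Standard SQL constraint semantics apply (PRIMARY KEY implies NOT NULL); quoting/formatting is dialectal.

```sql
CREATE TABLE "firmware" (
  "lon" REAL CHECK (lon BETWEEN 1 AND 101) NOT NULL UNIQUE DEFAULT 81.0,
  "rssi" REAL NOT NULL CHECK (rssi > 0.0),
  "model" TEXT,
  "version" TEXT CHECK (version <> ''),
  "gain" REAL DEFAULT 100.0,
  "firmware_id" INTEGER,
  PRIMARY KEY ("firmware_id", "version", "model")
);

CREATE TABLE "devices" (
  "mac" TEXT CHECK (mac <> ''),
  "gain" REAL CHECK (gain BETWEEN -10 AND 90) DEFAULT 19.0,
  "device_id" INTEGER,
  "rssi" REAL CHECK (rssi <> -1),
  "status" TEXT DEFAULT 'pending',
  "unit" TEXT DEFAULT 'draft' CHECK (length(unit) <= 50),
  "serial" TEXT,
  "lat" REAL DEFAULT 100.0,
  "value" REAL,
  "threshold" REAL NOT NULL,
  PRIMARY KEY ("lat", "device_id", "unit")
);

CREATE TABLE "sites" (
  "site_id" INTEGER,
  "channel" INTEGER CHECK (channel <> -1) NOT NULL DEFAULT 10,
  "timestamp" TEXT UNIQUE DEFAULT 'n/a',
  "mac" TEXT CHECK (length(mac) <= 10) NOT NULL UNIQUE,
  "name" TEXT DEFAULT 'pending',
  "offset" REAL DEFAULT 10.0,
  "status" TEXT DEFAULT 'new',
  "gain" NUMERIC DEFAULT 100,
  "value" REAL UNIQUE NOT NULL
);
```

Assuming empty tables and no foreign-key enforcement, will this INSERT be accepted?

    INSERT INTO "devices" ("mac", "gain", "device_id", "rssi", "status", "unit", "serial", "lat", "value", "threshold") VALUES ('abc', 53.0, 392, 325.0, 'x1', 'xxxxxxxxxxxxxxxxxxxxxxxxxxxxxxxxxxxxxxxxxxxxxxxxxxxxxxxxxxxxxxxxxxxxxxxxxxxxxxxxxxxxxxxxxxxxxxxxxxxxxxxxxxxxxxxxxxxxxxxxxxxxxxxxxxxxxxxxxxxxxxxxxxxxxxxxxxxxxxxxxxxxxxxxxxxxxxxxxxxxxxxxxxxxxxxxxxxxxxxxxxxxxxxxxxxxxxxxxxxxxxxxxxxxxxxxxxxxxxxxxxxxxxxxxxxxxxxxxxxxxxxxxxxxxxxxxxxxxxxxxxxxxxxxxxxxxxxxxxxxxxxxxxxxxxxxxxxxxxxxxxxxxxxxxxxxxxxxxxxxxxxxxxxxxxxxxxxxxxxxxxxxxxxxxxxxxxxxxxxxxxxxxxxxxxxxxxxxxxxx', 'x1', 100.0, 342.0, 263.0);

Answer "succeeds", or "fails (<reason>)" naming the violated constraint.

The value 'xxxxxxxxxxxxxxxxxxxxxxxxxxxxxxxxxxxxxxxxxxxxxxxxxxxxxxxxxxxxxxxxxxxxxxxxxxxxxxxxxxxxxxxxxxxxxxxxxxxxxxxxxxxxxxxxxxxxxxxxxxxxxxxxxxxxxxxxxxxxxxxxxxxxxxxxxxxxxxxxxxxxxxxxxxxxxxxxxxxxxxxxxxxxxxxxxxxxxxxxxxxxxxxxxxxxxxxxxxxxxxxxxxxxxxxxxxxxxxxxxxxxxxxxxxxxxxxxxxxxxxxxxxxxxxxxxxxxxxxxxxxxxxxxxxxxxxxxxxxxxxxxxxxxxxxxxxxxxxxxxxxxxxxxxxxxxxxxxxxxxxxxxxxxxxxxxxxxxxxxxxxxxxxxxxxxxxxxxxxxxxxxxxxxxxxxxxxxxxxx' for unit violates CHECK (length(unit) <= 50).

fails (CHECK on unit)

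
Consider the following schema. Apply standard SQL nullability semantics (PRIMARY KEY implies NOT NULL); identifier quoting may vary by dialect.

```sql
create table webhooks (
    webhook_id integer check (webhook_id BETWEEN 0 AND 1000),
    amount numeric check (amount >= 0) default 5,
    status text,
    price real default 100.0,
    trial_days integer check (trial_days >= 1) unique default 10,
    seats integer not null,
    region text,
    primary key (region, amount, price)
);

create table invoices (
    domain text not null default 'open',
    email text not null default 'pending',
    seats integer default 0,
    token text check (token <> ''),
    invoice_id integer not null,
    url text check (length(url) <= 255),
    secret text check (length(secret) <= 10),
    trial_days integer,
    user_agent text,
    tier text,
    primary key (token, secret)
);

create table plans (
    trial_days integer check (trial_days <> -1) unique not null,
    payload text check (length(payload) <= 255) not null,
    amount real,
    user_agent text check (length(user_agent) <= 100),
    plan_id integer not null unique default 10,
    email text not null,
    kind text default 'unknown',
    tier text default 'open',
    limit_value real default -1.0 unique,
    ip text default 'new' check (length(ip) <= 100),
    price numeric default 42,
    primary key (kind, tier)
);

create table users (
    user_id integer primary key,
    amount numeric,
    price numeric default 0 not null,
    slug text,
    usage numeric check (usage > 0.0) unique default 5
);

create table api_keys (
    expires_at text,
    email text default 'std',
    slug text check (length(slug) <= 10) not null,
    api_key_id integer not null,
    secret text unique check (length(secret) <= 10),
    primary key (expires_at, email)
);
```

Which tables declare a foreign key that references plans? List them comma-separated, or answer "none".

No REFERENCES clause anywhere in the schema names plans.

none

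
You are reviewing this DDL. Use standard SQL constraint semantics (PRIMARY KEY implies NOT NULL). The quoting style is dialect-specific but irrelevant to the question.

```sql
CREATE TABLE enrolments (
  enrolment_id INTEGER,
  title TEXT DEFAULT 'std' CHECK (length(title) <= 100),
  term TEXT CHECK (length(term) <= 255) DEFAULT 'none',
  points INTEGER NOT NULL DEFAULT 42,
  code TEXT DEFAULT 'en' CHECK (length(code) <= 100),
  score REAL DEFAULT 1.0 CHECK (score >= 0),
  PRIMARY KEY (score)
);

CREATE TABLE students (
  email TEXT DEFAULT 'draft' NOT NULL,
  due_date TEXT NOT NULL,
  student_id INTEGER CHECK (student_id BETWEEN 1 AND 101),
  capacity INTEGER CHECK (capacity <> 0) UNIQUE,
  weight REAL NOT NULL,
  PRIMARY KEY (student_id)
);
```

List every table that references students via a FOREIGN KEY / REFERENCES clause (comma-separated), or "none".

none

No REFERENCES clause anywhere in the schema names students.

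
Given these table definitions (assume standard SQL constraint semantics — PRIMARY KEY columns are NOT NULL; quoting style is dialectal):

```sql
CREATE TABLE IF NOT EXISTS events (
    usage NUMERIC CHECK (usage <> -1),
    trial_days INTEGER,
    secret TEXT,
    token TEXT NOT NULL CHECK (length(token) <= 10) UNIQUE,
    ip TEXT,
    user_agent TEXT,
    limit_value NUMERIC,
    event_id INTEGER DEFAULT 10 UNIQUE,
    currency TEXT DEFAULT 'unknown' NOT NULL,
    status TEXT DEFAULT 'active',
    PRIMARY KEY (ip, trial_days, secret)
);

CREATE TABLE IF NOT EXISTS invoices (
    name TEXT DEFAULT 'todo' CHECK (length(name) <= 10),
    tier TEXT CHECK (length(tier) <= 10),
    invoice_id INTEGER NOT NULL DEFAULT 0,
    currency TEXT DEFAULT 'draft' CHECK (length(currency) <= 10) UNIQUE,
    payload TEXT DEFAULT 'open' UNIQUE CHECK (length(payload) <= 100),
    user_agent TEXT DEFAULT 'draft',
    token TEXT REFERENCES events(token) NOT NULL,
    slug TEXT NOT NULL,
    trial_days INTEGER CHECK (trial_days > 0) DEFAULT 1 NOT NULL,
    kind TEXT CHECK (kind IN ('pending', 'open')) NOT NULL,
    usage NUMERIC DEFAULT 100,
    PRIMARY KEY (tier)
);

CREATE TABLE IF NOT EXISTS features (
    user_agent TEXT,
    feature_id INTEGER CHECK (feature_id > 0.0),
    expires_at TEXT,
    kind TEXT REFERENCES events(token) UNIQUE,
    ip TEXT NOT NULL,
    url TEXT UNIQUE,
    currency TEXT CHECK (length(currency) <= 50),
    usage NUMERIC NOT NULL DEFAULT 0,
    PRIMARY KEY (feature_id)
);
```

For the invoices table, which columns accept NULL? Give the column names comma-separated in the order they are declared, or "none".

- name: CHECK does not forbid NULL (a CHECK constraint passes when its expression is NULL) → nullable.
- tier: part of the PRIMARY KEY, which implies NOT NULL → not nullable.
- invoice_id: declared NOT NULL → not nullable.
- currency: CHECK does not forbid NULL (a CHECK constraint passes when its expression is NULL) → nullable.
- payload: CHECK does not forbid NULL (a CHECK constraint passes when its expression is NULL) → nullable.
- user_agent: DEFAULT only fills an omitted column; an explicit NULL is still allowed → nullable.
- token: declared NOT NULL → not nullable.
- slug: declared NOT NULL → not nullable.
- trial_days: declared NOT NULL → not nullable.
- kind: declared NOT NULL → not nullable.
- usage: DEFAULT only fills an omitted column; an explicit NULL is still allowed → nullable.

name, currency, payload, user_agent, usage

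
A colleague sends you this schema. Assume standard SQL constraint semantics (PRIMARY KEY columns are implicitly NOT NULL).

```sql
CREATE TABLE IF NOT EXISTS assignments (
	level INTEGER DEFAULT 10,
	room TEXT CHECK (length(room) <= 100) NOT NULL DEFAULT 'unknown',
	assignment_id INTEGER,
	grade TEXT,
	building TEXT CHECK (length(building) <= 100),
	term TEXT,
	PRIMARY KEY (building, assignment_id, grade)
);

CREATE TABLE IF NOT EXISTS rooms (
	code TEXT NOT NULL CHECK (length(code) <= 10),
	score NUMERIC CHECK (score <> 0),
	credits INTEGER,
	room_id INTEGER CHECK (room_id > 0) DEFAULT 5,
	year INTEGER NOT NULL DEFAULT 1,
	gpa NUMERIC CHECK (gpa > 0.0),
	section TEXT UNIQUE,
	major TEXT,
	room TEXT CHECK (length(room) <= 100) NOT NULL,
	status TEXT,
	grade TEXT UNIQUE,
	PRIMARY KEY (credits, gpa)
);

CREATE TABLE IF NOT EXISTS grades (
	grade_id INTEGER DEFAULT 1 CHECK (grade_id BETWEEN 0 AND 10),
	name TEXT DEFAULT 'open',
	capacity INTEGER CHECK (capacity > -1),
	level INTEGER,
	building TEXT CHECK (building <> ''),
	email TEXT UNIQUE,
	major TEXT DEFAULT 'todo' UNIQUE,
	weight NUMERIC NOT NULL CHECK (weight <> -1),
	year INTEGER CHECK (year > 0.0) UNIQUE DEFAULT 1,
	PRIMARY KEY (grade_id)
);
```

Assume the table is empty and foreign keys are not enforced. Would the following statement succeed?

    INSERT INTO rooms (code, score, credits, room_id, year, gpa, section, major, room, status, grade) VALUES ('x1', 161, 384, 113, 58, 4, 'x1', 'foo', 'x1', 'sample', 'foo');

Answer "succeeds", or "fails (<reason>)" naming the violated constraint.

succeeds

NOT NULL columns: code is supplied; credits is supplied; gpa is supplied; room is supplied; year is supplied.
CHECK constraints: 'x1' satisfies (length(code) <= 10); 161 satisfies (score <> 0); 113 satisfies (room_id > 0); 4 satisfies (gpa > 0.0); 'x1' satisfies (length(room) <= 100).
No constraint is violated.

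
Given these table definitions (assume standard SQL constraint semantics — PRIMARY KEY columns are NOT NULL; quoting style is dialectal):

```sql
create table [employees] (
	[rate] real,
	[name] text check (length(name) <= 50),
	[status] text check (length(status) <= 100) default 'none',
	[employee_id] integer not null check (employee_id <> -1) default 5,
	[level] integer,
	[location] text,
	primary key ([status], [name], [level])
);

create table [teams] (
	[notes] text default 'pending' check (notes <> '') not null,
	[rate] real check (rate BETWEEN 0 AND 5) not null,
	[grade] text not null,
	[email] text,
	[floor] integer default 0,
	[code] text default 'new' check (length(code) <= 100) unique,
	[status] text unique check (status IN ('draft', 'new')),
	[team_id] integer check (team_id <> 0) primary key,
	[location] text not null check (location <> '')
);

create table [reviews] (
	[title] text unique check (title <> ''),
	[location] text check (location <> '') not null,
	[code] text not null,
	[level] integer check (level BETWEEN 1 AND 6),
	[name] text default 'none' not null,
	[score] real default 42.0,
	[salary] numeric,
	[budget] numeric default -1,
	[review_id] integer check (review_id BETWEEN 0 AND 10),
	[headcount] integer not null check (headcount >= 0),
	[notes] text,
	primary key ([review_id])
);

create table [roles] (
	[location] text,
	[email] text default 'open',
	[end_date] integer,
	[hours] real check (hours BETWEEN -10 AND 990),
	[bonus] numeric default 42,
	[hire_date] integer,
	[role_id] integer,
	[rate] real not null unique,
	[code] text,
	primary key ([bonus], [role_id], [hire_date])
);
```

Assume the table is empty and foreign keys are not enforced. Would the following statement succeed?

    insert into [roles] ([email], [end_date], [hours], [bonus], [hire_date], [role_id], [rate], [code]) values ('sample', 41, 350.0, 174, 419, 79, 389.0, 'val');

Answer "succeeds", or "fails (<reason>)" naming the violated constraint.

succeeds

NOT NULL columns: bonus is supplied; hire_date is supplied; rate is supplied; role_id is supplied.
CHECK constraints: 350.0 satisfies (hours BETWEEN -10 AND 990).
No constraint is violated.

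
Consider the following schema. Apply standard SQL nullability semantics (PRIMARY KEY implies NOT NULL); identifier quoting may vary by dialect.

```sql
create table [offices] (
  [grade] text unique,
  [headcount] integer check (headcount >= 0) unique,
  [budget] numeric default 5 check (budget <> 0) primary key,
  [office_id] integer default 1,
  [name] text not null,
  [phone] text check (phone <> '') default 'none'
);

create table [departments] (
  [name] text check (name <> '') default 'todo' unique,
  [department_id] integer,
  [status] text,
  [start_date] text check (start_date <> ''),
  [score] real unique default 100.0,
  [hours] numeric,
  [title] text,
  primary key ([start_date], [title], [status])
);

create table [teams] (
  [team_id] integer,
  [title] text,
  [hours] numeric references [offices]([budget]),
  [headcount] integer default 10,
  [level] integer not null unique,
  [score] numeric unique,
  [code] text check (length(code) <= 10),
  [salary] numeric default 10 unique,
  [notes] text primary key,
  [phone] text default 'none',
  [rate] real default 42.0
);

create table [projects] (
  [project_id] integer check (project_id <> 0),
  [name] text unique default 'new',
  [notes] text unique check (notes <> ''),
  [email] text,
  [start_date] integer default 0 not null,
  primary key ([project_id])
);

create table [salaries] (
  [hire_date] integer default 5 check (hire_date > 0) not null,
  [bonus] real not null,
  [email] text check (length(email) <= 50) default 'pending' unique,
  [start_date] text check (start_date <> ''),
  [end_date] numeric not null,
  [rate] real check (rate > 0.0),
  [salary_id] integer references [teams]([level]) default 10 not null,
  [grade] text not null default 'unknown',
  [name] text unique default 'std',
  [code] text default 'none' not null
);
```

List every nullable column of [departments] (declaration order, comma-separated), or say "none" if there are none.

- name: CHECK does not forbid NULL (a CHECK constraint passes when its expression is NULL) → nullable.
- department_id: no NOT NULL constraint applies → nullable.
- status: part of the PRIMARY KEY, which implies NOT NULL → not nullable.
- start_date: part of the PRIMARY KEY, which implies NOT NULL → not nullable.
- score: UNIQUE does not imply NOT NULL → nullable.
- hours: no NOT NULL constraint applies → nullable.
- title: part of the PRIMARY KEY, which implies NOT NULL → not nullable.

name, department_id, score, hours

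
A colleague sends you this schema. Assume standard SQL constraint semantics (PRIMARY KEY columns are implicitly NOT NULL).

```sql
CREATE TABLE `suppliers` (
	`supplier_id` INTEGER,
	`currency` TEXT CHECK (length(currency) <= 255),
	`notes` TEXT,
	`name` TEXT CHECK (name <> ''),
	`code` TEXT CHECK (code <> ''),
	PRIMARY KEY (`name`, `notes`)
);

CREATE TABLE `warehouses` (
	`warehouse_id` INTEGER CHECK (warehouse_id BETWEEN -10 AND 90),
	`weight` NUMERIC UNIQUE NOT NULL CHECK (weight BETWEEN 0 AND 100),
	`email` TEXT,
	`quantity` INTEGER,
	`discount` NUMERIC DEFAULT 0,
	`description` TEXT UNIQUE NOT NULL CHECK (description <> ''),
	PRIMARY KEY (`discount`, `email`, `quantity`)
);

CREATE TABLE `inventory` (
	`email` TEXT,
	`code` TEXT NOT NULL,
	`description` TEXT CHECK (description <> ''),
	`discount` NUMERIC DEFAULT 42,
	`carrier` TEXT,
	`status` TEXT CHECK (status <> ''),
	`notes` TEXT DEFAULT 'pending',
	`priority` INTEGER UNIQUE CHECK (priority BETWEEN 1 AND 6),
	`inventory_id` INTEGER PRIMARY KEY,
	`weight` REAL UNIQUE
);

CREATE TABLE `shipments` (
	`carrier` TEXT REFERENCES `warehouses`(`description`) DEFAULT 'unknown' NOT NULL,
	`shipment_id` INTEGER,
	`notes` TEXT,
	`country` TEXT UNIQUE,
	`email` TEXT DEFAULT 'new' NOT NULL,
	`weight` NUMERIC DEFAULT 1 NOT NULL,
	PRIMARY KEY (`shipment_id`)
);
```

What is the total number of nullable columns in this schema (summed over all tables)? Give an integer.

14

suppliers: 3 nullable (supplier_id, currency, code — PK (name, notes) and explicit NOT NULL columns excluded).
warehouses: 1 nullable (warehouse_id — PK (discount, email, quantity) and explicit NOT NULL columns excluded).
inventory: 8 nullable (email, description, discount, carrier, status, notes, priority, weight — PK (inventory_id) and explicit NOT NULL columns excluded).
shipments: 2 nullable (notes, country — PK (shipment_id) and explicit NOT NULL columns excluded).
Total: 3 + 1 + 8 + 2 = 14.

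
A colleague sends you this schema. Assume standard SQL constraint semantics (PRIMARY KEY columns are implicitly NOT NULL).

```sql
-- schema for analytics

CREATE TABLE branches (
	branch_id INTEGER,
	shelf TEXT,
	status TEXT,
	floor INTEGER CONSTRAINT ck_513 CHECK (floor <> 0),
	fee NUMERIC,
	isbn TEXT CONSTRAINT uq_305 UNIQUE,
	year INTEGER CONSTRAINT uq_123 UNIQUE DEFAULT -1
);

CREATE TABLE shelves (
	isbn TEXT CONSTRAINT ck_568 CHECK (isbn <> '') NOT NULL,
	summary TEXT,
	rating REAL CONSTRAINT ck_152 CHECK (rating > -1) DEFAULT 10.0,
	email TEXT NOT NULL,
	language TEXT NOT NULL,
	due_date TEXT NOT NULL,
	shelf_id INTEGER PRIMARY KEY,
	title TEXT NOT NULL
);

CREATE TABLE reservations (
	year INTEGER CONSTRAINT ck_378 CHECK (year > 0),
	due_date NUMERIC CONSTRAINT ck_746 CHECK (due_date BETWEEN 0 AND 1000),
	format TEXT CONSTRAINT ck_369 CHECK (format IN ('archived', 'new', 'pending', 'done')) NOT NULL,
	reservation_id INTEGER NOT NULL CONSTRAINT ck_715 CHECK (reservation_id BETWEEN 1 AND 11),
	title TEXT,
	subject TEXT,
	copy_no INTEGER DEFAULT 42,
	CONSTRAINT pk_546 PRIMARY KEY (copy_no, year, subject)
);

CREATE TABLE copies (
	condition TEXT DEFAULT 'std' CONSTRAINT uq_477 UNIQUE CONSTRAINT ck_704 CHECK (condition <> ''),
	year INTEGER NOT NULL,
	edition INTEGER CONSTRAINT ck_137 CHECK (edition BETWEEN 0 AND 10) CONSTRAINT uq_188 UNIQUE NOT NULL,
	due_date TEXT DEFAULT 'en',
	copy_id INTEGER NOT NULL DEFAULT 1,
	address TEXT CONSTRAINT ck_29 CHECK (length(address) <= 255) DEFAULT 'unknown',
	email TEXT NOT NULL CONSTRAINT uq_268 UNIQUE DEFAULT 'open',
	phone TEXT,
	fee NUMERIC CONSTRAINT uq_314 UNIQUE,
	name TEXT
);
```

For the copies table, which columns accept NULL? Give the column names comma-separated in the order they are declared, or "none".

- condition: CHECK does not forbid NULL (a CHECK constraint passes when its expression is NULL) → nullable.
- year: declared NOT NULL → not nullable.
- edition: declared NOT NULL → not nullable.
- due_date: DEFAULT only fills an omitted column; an explicit NULL is still allowed → nullable.
- copy_id: declared NOT NULL → not nullable.
- address: CHECK does not forbid NULL (a CHECK constraint passes when its expression is NULL) → nullable.
- email: declared NOT NULL → not nullable.
- phone: no NOT NULL constraint applies → nullable.
- fee: UNIQUE does not imply NOT NULL → nullable.
- name: no NOT NULL constraint applies → nullable.

condition, due_date, address, phone, fee, name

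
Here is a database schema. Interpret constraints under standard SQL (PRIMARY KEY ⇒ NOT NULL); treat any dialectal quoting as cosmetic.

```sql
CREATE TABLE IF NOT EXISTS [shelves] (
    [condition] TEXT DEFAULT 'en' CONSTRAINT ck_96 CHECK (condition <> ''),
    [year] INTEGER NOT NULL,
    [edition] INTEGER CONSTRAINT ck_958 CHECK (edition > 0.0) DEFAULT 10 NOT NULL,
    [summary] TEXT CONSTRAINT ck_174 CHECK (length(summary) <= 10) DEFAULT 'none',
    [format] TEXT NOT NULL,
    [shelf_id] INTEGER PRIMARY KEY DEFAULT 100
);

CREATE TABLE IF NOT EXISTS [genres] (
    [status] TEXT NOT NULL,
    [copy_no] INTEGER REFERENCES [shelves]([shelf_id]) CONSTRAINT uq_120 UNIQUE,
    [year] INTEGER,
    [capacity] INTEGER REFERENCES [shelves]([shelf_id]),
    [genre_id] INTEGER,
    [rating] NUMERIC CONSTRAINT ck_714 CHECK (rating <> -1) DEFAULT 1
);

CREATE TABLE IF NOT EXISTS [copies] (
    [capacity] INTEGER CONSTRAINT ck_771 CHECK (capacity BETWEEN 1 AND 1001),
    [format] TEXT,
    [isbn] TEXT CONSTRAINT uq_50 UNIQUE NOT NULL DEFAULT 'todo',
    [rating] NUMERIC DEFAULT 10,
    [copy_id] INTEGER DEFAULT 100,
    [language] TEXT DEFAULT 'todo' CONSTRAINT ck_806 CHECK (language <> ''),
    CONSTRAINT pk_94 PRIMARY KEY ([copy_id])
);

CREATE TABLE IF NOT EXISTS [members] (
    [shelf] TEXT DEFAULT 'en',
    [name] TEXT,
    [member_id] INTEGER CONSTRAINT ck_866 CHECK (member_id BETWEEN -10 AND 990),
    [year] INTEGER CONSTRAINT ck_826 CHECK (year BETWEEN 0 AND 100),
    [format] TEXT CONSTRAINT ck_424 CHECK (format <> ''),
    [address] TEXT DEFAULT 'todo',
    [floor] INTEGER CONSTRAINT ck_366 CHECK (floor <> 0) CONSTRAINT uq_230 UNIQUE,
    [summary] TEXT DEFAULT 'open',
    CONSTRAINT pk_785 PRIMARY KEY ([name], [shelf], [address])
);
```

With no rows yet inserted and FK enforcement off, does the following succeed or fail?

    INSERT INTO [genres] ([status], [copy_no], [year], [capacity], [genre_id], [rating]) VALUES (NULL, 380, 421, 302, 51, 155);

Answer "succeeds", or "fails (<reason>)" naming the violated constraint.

status is explicitly set to NULL, but status is declared NOT NULL.

fails (NOT NULL on status)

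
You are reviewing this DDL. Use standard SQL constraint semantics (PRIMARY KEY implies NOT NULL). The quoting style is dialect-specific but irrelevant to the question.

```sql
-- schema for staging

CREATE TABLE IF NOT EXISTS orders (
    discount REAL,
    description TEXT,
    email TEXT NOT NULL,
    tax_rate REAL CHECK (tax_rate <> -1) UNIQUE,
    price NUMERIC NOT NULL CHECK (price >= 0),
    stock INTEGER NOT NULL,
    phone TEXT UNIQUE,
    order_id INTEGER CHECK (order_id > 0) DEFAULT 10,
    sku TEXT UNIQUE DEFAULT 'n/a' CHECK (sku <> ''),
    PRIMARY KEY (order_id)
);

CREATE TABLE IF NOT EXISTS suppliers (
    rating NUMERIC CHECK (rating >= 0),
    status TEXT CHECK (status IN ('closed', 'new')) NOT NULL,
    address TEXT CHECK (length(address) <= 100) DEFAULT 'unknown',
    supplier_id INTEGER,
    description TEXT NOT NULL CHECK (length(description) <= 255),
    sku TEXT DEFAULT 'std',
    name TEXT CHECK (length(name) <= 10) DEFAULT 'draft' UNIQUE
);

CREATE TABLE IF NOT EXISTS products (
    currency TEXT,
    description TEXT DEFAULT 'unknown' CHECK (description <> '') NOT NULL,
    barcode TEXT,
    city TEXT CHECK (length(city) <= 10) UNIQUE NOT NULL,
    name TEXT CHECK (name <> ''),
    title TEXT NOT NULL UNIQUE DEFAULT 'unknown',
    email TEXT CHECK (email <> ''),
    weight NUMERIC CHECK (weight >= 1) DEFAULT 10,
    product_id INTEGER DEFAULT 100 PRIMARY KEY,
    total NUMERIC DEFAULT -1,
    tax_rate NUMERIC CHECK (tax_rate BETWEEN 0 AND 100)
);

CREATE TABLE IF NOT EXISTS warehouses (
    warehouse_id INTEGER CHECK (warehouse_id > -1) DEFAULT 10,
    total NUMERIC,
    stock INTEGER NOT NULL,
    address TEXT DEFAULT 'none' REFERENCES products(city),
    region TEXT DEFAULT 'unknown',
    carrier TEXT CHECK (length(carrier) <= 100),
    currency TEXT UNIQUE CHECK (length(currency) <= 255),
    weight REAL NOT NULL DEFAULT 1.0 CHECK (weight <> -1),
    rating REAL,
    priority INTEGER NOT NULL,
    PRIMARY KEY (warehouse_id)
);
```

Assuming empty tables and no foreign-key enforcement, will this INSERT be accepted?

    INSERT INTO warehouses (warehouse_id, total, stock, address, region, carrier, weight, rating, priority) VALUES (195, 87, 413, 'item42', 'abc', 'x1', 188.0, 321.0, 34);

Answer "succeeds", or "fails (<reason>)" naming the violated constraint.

succeeds

NOT NULL columns: priority is supplied; stock is supplied; warehouse_id is supplied; weight is supplied.
CHECK constraints: 195 satisfies (warehouse_id > -1); 'x1' satisfies (length(carrier) <= 100); 188.0 satisfies (weight <> -1).
No constraint is violated.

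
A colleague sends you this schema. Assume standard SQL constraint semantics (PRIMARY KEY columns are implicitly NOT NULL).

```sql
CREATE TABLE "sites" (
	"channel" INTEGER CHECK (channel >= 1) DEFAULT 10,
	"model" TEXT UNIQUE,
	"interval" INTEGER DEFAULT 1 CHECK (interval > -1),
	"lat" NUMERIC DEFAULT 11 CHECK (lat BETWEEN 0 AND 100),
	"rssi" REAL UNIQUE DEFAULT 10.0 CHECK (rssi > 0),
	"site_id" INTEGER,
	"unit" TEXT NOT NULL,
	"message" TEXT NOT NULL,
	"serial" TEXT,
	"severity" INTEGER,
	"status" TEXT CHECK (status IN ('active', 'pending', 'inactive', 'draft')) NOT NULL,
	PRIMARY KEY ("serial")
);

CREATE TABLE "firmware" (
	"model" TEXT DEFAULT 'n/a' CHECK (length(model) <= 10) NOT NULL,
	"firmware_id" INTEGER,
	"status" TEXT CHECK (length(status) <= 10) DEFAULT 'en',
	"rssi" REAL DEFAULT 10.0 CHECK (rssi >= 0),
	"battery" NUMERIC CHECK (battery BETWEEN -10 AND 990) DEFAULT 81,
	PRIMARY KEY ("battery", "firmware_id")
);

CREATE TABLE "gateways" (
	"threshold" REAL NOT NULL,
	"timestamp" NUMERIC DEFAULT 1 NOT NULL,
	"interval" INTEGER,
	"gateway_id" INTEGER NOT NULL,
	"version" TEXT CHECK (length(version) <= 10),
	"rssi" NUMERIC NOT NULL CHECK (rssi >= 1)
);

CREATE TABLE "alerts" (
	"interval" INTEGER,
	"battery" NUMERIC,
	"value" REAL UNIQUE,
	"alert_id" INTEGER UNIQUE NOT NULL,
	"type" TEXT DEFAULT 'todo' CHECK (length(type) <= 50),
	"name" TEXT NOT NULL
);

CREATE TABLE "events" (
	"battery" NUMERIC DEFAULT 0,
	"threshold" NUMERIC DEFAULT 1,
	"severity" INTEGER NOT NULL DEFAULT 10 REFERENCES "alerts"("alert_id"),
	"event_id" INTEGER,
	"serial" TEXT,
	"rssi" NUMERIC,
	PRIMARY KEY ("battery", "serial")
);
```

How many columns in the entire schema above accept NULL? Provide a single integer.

sites: 7 nullable (channel, model, interval, lat, rssi, site_id, severity — PK (serial) and explicit NOT NULL columns excluded).
firmware: 2 nullable (status, rssi — PK (battery, firmware_id) and explicit NOT NULL columns excluded).
gateways: 2 nullable (interval, version — PK none and explicit NOT NULL columns excluded).
alerts: 4 nullable (interval, battery, value, type — PK none and explicit NOT NULL columns excluded).
events: 3 nullable (threshold, event_id, rssi — PK (battery, serial) and explicit NOT NULL columns excluded).
Total: 7 + 2 + 2 + 4 + 3 = 18.

18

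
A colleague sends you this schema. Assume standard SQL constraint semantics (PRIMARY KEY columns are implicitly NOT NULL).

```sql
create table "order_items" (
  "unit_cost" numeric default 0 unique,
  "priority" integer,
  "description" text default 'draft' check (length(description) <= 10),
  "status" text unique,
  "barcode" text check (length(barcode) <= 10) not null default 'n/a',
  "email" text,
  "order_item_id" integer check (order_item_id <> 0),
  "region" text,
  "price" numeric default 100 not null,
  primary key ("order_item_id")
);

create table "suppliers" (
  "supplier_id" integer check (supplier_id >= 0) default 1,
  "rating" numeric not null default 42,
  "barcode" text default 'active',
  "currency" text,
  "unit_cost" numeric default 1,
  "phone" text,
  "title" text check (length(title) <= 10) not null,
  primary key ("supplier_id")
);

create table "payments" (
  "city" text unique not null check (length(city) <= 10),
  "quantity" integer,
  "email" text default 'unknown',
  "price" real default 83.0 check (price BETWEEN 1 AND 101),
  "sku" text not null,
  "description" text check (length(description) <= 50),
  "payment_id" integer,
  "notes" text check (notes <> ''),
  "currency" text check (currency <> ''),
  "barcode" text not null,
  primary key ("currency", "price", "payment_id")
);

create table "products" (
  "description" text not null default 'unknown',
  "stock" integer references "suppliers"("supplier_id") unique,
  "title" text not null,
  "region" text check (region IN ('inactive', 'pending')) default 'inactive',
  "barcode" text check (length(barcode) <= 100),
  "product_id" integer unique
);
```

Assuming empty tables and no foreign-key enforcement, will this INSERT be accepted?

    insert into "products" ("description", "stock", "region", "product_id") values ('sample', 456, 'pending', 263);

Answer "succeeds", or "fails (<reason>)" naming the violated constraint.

fails (NOT NULL on title)

title is omitted from the column list and has no DEFAULT, so it would receive NULL.
But title is declared NOT NULL.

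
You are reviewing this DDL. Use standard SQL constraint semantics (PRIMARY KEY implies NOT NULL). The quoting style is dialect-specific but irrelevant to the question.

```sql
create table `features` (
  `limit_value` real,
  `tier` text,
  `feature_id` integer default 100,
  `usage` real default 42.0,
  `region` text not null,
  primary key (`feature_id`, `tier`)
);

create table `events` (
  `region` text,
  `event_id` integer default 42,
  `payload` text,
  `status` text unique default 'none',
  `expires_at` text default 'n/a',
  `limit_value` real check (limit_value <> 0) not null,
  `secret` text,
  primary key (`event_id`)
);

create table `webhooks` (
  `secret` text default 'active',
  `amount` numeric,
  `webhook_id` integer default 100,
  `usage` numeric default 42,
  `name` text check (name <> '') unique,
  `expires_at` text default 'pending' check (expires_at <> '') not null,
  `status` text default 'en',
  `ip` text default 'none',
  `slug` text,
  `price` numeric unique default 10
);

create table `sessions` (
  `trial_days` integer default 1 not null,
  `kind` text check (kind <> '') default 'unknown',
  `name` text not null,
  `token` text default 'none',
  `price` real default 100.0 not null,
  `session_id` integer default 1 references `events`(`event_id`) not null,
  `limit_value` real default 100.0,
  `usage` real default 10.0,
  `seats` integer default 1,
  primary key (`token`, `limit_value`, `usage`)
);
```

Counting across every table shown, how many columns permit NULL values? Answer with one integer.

18

features: 2 nullable (limit_value, usage — PK (feature_id, tier) and explicit NOT NULL columns excluded).
events: 5 nullable (region, payload, status, expires_at, secret — PK (event_id) and explicit NOT NULL columns excluded).
webhooks: 9 nullable (secret, amount, webhook_id, usage, name, status, ip, slug, price — PK none and explicit NOT NULL columns excluded).
sessions: 2 nullable (kind, seats — PK (token, limit_value, usage) and explicit NOT NULL columns excluded).
Total: 2 + 5 + 9 + 2 = 18.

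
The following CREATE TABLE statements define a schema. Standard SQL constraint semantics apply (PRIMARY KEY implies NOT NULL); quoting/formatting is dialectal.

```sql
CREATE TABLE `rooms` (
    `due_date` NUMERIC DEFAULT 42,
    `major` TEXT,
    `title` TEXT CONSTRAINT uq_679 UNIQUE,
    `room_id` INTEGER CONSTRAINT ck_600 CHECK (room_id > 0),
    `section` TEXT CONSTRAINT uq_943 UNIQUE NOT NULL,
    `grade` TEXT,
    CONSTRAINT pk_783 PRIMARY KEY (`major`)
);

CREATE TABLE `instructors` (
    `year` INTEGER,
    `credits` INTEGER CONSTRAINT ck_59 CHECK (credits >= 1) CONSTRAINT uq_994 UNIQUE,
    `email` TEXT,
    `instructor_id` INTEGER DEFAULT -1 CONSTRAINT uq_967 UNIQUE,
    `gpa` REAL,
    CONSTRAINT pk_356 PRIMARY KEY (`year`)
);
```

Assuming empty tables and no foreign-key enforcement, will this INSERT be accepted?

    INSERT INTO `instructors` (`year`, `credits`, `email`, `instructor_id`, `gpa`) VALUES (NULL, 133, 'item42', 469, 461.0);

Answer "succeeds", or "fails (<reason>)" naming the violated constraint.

year is explicitly set to NULL, but year is part of the PRIMARY KEY (implied NOT NULL).

fails (NOT NULL on year)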